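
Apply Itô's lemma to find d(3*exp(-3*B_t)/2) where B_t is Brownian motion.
d(3*exp(-3*B_t)/2) = (27*exp(-3*B_t)/4) dt + (-9*exp(-3*B_t)/2) dB_t

Itô's formula for f(B_t) gives d f(B_t) = f'(B_t) dB_t + (1/2) f''(B_t) dt. Compute derivatives of f(x) = 3*exp(-3*x)/2:
  f'(x)  = -9*exp(-3*x)/2
  f''(x) = 27*exp(-3*x)/2
Substitute x = B_t and multiply the f'' term by 1/2:
  drift     = (1/2) * (27*exp(-3*x)/2) evaluated at B_t = 27*exp(-3*B_t)/4
  diffusion = (-9*exp(-3*x)/2) evaluated at B_t = -9*exp(-3*B_t)/2
Therefore d(3*exp(-3*B_t)/2) = (27*exp(-3*B_t)/4) dt + (-9*exp(-3*B_t)/2) dB_t.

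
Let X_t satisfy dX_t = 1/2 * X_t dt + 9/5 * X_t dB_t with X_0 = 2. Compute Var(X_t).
Var(X_t) = 4*(exp(81*t/25) - 1)*exp(t)

For GBM dX = mu X dt + sigma X dB with X_0 = x_0, apply Itô to Y = log X: dY = (mu - sigma^2/2) dt + sigma dB, so Y_t = log(x_0) + (mu - sigma^2/2) t + sigma B_t and hence X_t = x_0 * exp((mu - sigma^2/2) t + sigma B_t).
With mu = 1/2, sigma = 9/5, x_0 = 2, this gives:
  X_t = 2 * exp((-28/25) * t + (9/5) * B_t).
Since sigma*B_t ~ Normal(0, sigma^2 t), E[exp(sigma*B_t)] = exp(sigma^2 t / 2); so E[X_t] = x_0 * exp((mu - sigma^2/2) t) * exp(sigma^2 t / 2) = x_0 * exp(mu t) = 2*exp(t/2).
Var(X_t) = E[X_t^2] - (E[X_t])^2 = x_0^2 * exp(2 mu t) * (exp(sigma^2 t) - 1) = 4*(exp(81*t/25) - 1)*exp(t).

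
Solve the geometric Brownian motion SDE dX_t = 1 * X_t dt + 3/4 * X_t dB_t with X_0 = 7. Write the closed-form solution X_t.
X_t = 7 * exp((23/32) * t + (3/4) * B_t)

For GBM dX = mu X dt + sigma X dB with X_0 = x_0, apply Itô to Y = log X: dY = (mu - sigma^2/2) dt + sigma dB, so Y_t = log(x_0) + (mu - sigma^2/2) t + sigma B_t and hence X_t = x_0 * exp((mu - sigma^2/2) t + sigma B_t).
With mu = 1, sigma = 3/4, x_0 = 7, this gives:
  X_t = 7 * exp((23/32) * t + (3/4) * B_t).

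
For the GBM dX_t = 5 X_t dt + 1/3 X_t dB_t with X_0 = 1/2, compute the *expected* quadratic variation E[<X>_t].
E[<X>_t] = exp(91*t/9)/364 - 1/364

<X>_t = int_0^t ((1/3) * X_s)^2 ds. Taking expectation inside the integral: E[<X>_t] = (1/3)^2 * int_0^t E[X_s^2] ds. For GBM, E[X_s^2] = x_0^2 * exp((2 mu + sigma^2) s). Integrating:
  E[<X>_t] = (1/3)^2 * (1/2)^2 * (exp((2*5 + (1/3)^2) t) - 1) / (2*5 + (1/3)^2)
           = (1/3)^2 * (1/2)^2 * (exp((91/9) t) - 1) / (91/9) = exp(91*t/9)/364 - 1/364.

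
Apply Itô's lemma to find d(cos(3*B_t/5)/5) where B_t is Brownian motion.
d(cos(3*B_t/5)/5) = (-9*cos(3*B_t/5)/250) dt + (-3*sin(3*B_t/5)/25) dB_t

Itô's formula for f(B_t) gives d f(B_t) = f'(B_t) dB_t + (1/2) f''(B_t) dt. Compute derivatives of f(x) = cos(3*x/5)/5:
  f'(x)  = -3*sin(3*x/5)/25
  f''(x) = -9*cos(3*x/5)/125
Substitute x = B_t and multiply the f'' term by 1/2:
  drift     = (1/2) * (-9*cos(3*x/5)/125) evaluated at B_t = -9*cos(3*B_t/5)/250
  diffusion = (-3*sin(3*x/5)/25) evaluated at B_t = -3*sin(3*B_t/5)/25
Therefore d(cos(3*B_t/5)/5) = (-9*cos(3*B_t/5)/250) dt + (-3*sin(3*B_t/5)/25) dB_t.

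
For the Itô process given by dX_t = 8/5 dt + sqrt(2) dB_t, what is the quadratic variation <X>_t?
<X>_t = 2*t

For an Itô process dX_t = a(t) dt + b(t) dB_t, the quadratic variation is <X>_t = int_0^t b(s)^2 ds (the drift term does not contribute). Here b(s) = sqrt(2), so
  b(s)^2 = 2.
Integrating from 0 to t:
  <X>_t = int_0^t (2) ds = 2*t.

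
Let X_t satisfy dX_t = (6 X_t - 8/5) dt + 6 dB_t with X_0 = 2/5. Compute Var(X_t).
Var(X_t) = 3*exp(12*t) - 3

The variance V(t) = Var(X_t) satisfies V'(t) = 2 a V(t) + c^2 with V(0) = 0 (drift coefficient is linear in X, diffusion is constant). With a = 6, c = 6, the solution is
  V(t) = (c^2 / (2 a)) * (exp(2 a t) - 1)
       = (6^2 / (2*6)) * (exp(12 t) - 1)
       = 3*exp(12*t) - 3.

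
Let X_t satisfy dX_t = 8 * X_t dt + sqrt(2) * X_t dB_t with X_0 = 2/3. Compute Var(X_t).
Var(X_t) = 4*(exp(2*t) - 1)*exp(16*t)/9

For GBM dX = mu X dt + sigma X dB with X_0 = x_0, apply Itô to Y = log X: dY = (mu - sigma^2/2) dt + sigma dB, so Y_t = log(x_0) + (mu - sigma^2/2) t + sigma B_t and hence X_t = x_0 * exp((mu - sigma^2/2) t + sigma B_t).
With mu = 8, sigma = sqrt(2), x_0 = 2/3, this gives:
  X_t = 2/3 * exp((7) * t + (sqrt(2)) * B_t).
Since sigma*B_t ~ Normal(0, sigma^2 t), E[exp(sigma*B_t)] = exp(sigma^2 t / 2); so E[X_t] = x_0 * exp((mu - sigma^2/2) t) * exp(sigma^2 t / 2) = x_0 * exp(mu t) = 2*exp(8*t)/3.
Var(X_t) = E[X_t^2] - (E[X_t])^2 = x_0^2 * exp(2 mu t) * (exp(sigma^2 t) - 1) = 4*(exp(2*t) - 1)*exp(16*t)/9.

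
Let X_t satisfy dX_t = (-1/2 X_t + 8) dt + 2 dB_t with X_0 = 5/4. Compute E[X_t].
E[X_t] = 16 - 59*exp(-t/2)/4

Taking expectations and using E[dB_t] = 0, the mean m(t) = E[X_t] satisfies the ODE m'(t) = a m(t) + b with m(0) = x_0. With a = -1/2, b = 8, x_0 = 5/4, the solution is
  m(t) = x_0 * exp(a t) + (b/a) * (exp(a t) - 1)
       = (5/4) * exp((-1/2) t) + (8/(-1/2)) * (exp((-1/2) t) - 1)
       = 16 - 59*exp(-t/2)/4.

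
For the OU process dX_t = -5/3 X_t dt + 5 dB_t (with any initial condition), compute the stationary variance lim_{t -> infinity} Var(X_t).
lim Var(X_t) = 15/2

The OU SDE dX = -theta X dt + sigma dB admits the integrating factor exp(theta t): d(exp(theta t) X_t) = sigma exp(theta t) dB_t. Integrating from 0 to t gives X_t = x_0 * exp(-theta t) + sigma * int_0^t exp(-theta (t-s)) dB_s for any initial x_0. The Itô integral has variance (by the Itô isometry) sigma^2 * int_0^t exp(-2 theta (t - s)) ds = sigma^2 * (1 - exp(-2 theta t)) / (2 theta), independent of x_0.
With theta = 5/3, sigma = 5:
  Var(X_t) = (5)^2 * (1 - exp(-2*5/3 t)) / (2 * 5/3) = 15/2 - 15*exp(-10*t/3)/2.
As t -> infinity, exp(-2*5/3 t) -> 0, so the stationary variance is sigma^2 / (2 theta) = 15/2.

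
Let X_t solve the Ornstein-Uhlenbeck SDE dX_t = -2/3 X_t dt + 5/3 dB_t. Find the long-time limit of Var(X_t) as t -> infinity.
lim Var(X_t) = 25/12

The OU SDE dX = -theta X dt + sigma dB admits the integrating factor exp(theta t): d(exp(theta t) X_t) = sigma exp(theta t) dB_t. Integrating from 0 to t gives X_t = x_0 * exp(-theta t) + sigma * int_0^t exp(-theta (t-s)) dB_s for any initial x_0. The Itô integral has variance (by the Itô isometry) sigma^2 * int_0^t exp(-2 theta (t - s)) ds = sigma^2 * (1 - exp(-2 theta t)) / (2 theta), independent of x_0.
With theta = 2/3, sigma = 5/3:
  Var(X_t) = (5/3)^2 * (1 - exp(-2*2/3 t)) / (2 * 2/3) = 25/12 - 25*exp(-4*t/3)/12.
As t -> infinity, exp(-2*2/3 t) -> 0, so the stationary variance is sigma^2 / (2 theta) = 25/12.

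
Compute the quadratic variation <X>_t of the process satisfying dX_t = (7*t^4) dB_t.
<X>_t = 49*t^9/9

For an Itô process dX_t = a(t) dt + b(t) dB_t, the quadratic variation is <X>_t = int_0^t b(s)^2 ds (the drift term does not contribute). Here b(s) = 7*s^4, so
  b(s)^2 = 49*s^8.
Integrating from 0 to t:
  <X>_t = int_0^t (49*s^8) ds = 49*t^9/9.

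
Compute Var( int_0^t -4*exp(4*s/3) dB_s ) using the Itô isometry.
Var = 6*exp(8*t/3) - 6

The Itô integral of a deterministic integrand f(s) has mean 0 because each increment f(s) * (B_{s+ds} - B_s) has mean 0. By the Itô isometry:
  Var( int_0^t f(s) dB_s ) = E[ (int_0^t f(s) dB_s)^2 ] = int_0^t f(s)^2 ds.
Here f(s) = -4*exp(4*s/3), so f(s)^2 = 16*exp(8*s/3). Integrate:
  int_0^t (16*exp(8*s/3)) ds = 6*exp(8*t/3) - 6.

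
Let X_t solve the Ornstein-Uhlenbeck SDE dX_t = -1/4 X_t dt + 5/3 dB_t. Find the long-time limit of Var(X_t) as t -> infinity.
lim Var(X_t) = 50/9

The OU SDE dX = -theta X dt + sigma dB admits the integrating factor exp(theta t): d(exp(theta t) X_t) = sigma exp(theta t) dB_t. Integrating from 0 to t gives X_t = x_0 * exp(-theta t) + sigma * int_0^t exp(-theta (t-s)) dB_s for any initial x_0. The Itô integral has variance (by the Itô isometry) sigma^2 * int_0^t exp(-2 theta (t - s)) ds = sigma^2 * (1 - exp(-2 theta t)) / (2 theta), independent of x_0.
With theta = 1/4, sigma = 5/3:
  Var(X_t) = (5/3)^2 * (1 - exp(-2*1/4 t)) / (2 * 1/4) = 50/9 - 50*exp(-t/2)/9.
As t -> infinity, exp(-2*1/4 t) -> 0, so the stationary variance is sigma^2 / (2 theta) = 50/9.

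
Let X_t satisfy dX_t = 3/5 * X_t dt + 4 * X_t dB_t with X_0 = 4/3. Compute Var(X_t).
Var(X_t) = 16*(exp(16*t) - 1)*exp(6*t/5)/9

For GBM dX = mu X dt + sigma X dB with X_0 = x_0, apply Itô to Y = log X: dY = (mu - sigma^2/2) dt + sigma dB, so Y_t = log(x_0) + (mu - sigma^2/2) t + sigma B_t and hence X_t = x_0 * exp((mu - sigma^2/2) t + sigma B_t).
With mu = 3/5, sigma = 4, x_0 = 4/3, this gives:
  X_t = 4/3 * exp((-37/5) * t + (4) * B_t).
Since sigma*B_t ~ Normal(0, sigma^2 t), E[exp(sigma*B_t)] = exp(sigma^2 t / 2); so E[X_t] = x_0 * exp((mu - sigma^2/2) t) * exp(sigma^2 t / 2) = x_0 * exp(mu t) = 4*exp(3*t/5)/3.
Var(X_t) = E[X_t^2] - (E[X_t])^2 = x_0^2 * exp(2 mu t) * (exp(sigma^2 t) - 1) = 16*(exp(16*t) - 1)*exp(6*t/5)/9.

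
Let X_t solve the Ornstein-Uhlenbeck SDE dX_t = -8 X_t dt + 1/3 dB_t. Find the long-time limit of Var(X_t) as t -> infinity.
lim Var(X_t) = 1/144

The OU SDE dX = -theta X dt + sigma dB admits the integrating factor exp(theta t): d(exp(theta t) X_t) = sigma exp(theta t) dB_t. Integrating from 0 to t gives X_t = x_0 * exp(-theta t) + sigma * int_0^t exp(-theta (t-s)) dB_s for any initial x_0. The Itô integral has variance (by the Itô isometry) sigma^2 * int_0^t exp(-2 theta (t - s)) ds = sigma^2 * (1 - exp(-2 theta t)) / (2 theta), independent of x_0.
With theta = 8, sigma = 1/3:
  Var(X_t) = (1/3)^2 * (1 - exp(-2*8 t)) / (2 * 8) = 1/144 - exp(-16*t)/144.
As t -> infinity, exp(-2*8 t) -> 0, so the stationary variance is sigma^2 / (2 theta) = 1/144.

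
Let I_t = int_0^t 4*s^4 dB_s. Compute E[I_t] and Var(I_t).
E[I_t] = 0; Var(I_t) = 16*t^9/9

The Itô integral of a deterministic integrand f(s) has mean 0 because each increment f(s) * (B_{s+ds} - B_s) has mean 0. By the Itô isometry:
  Var( int_0^t f(s) dB_s ) = E[ (int_0^t f(s) dB_s)^2 ] = int_0^t f(s)^2 ds.
Here f(s) = 4*s^4, so f(s)^2 = 16*s^8. Integrate:
  int_0^t (16*s^8) ds = 16*t^9/9.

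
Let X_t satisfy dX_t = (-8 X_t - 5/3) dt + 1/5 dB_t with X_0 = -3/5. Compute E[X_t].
E[X_t] = -5/24 - 47*exp(-8*t)/120

Taking expectations and using E[dB_t] = 0, the mean m(t) = E[X_t] satisfies the ODE m'(t) = a m(t) + b with m(0) = x_0. With a = -8, b = -5/3, x_0 = -3/5, the solution is
  m(t) = x_0 * exp(a t) + (b/a) * (exp(a t) - 1)
       = (-3/5) * exp((-8) t) + ((-5/3)/(-8)) * (exp((-8) t) - 1)
       = -5/24 - 47*exp(-8*t)/120.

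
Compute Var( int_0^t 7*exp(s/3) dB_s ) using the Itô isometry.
Var = 147*exp(2*t/3)/2 - 147/2

The Itô integral of a deterministic integrand f(s) has mean 0 because each increment f(s) * (B_{s+ds} - B_s) has mean 0. By the Itô isometry:
  Var( int_0^t f(s) dB_s ) = E[ (int_0^t f(s) dB_s)^2 ] = int_0^t f(s)^2 ds.
Here f(s) = 7*exp(s/3), so f(s)^2 = 49*exp(2*s/3). Integrate:
  int_0^t (49*exp(2*s/3)) ds = 147*exp(2*t/3)/2 - 147/2.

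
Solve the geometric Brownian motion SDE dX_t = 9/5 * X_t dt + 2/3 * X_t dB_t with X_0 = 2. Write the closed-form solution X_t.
X_t = 2 * exp((71/45) * t + (2/3) * B_t)

For GBM dX = mu X dt + sigma X dB with X_0 = x_0, apply Itô to Y = log X: dY = (mu - sigma^2/2) dt + sigma dB, so Y_t = log(x_0) + (mu - sigma^2/2) t + sigma B_t and hence X_t = x_0 * exp((mu - sigma^2/2) t + sigma B_t).
With mu = 9/5, sigma = 2/3, x_0 = 2, this gives:
  X_t = 2 * exp((71/45) * t + (2/3) * B_t).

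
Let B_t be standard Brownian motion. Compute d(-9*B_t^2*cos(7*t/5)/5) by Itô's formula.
d(-9*B_t^2*cos(7*t/5)/5) = (63*B_t^2*sin(7*t/5)/25 - 9*cos(7*t/5)/5) dt + (-18*B_t*cos(7*t/5)/5) dB_t

Itô's formula for f(t, x): d f(t, B_t) = (f_t + (1/2) f_xx) dt + f_x dB_t. Compute partials of f(t, x) = -9*x^2*cos(7*t/5)/5:
  f_t(t,x)  = 63*x^2*sin(7*t/5)/25
  f_x(t,x)  = -18*x*cos(7*t/5)/5
  f_xx(t,x) = -18*cos(7*t/5)/5
Assemble drift = f_t + (1/2) f_xx = 63*x^2*sin(7*t/5)/25 - 9*cos(7*t/5)/5 and diffusion = f_x = -18*x*cos(7*t/5)/5. Substituting x = B_t:
  d(-9*B_t^2*cos(7*t/5)/5) = (63*B_t^2*sin(7*t/5)/25 - 9*cos(7*t/5)/5) dt + (-18*B_t*cos(7*t/5)/5) dB_t.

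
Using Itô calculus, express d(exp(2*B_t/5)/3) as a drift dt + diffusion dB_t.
d(exp(2*B_t/5)/3) = (2*exp(2*B_t/5)/75) dt + (2*exp(2*B_t/5)/15) dB_t

Itô's formula for f(B_t) gives d f(B_t) = f'(B_t) dB_t + (1/2) f''(B_t) dt. Compute derivatives of f(x) = exp(2*x/5)/3:
  f'(x)  = 2*exp(2*x/5)/15
  f''(x) = 4*exp(2*x/5)/75
Substitute x = B_t and multiply the f'' term by 1/2:
  drift     = (1/2) * (4*exp(2*x/5)/75) evaluated at B_t = 2*exp(2*B_t/5)/75
  diffusion = (2*exp(2*x/5)/15) evaluated at B_t = 2*exp(2*B_t/5)/15
Therefore d(exp(2*B_t/5)/3) = (2*exp(2*B_t/5)/75) dt + (2*exp(2*B_t/5)/15) dB_t.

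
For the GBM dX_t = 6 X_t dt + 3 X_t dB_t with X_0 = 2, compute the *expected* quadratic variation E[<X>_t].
E[<X>_t] = 12*exp(21*t)/7 - 12/7

<X>_t = int_0^t (3 * X_s)^2 ds. Taking expectation inside the integral: E[<X>_t] = 3^2 * int_0^t E[X_s^2] ds. For GBM, E[X_s^2] = x_0^2 * exp((2 mu + sigma^2) s). Integrating:
  E[<X>_t] = 3^2 * 2^2 * (exp((2*6 + 3^2) t) - 1) / (2*6 + 3^2)
           = 3^2 * 2^2 * (exp(21 t) - 1) / 21 = 12*exp(21*t)/7 - 12/7.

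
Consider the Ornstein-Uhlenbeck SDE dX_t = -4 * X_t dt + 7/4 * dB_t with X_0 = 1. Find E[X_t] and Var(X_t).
E[X_t] = exp(-4*t); Var(X_t) = 49/128 - 49*exp(-8*t)/128

The OU SDE dX = -theta X dt + sigma dB admits the integrating factor exp(theta t): d(exp(theta t) X_t) = sigma exp(theta t) dB_t. Integrating from 0 to t:
  X_t = x_0 * exp(-theta t) + sigma * int_0^t exp(-theta (t-s)) dB_s.
The Itô integral has mean 0 and (by the Itô isometry) variance sigma^2 * int_0^t exp(-2 theta (t - s)) ds = sigma^2 * (1 - exp(-2 theta t)) / (2 theta).
With theta = 4, sigma = 7/4, x_0 = 1:
  E[X_t] = 1 * exp(-4 t) = exp(-4*t)
  Var(X_t) = (7/4)^2 * (1 - exp(-2*4 t)) / (2 * 4) = 49/128 - 49*exp(-8*t)/128.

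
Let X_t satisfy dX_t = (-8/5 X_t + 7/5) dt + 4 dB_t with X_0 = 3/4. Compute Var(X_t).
Var(X_t) = 5 - 5*exp(-16*t/5)

The variance V(t) = Var(X_t) satisfies V'(t) = 2 a V(t) + c^2 with V(0) = 0 (drift coefficient is linear in X, diffusion is constant). With a = -8/5, c = 4, the solution is
  V(t) = (c^2 / (2 a)) * (exp(2 a t) - 1)
       = (4^2 / (2*(-8/5))) * (exp((-16/5) t) - 1)
       = 5 - 5*exp(-16*t/5).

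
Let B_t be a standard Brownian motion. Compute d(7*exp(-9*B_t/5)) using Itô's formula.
d(7*exp(-9*B_t/5)) = (567*exp(-9*B_t/5)/50) dt + (-63*exp(-9*B_t/5)/5) dB_t

Itô's formula for f(B_t) gives d f(B_t) = f'(B_t) dB_t + (1/2) f''(B_t) dt. Compute derivatives of f(x) = 7*exp(-9*x/5):
  f'(x)  = -63*exp(-9*x/5)/5
  f''(x) = 567*exp(-9*x/5)/25
Substitute x = B_t and multiply the f'' term by 1/2:
  drift     = (1/2) * (567*exp(-9*x/5)/25) evaluated at B_t = 567*exp(-9*B_t/5)/50
  diffusion = (-63*exp(-9*x/5)/5) evaluated at B_t = -63*exp(-9*B_t/5)/5
Therefore d(7*exp(-9*B_t/5)) = (567*exp(-9*B_t/5)/50) dt + (-63*exp(-9*B_t/5)/5) dB_t.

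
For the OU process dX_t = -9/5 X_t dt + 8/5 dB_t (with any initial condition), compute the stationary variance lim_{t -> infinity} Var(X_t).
lim Var(X_t) = 32/45

The OU SDE dX = -theta X dt + sigma dB admits the integrating factor exp(theta t): d(exp(theta t) X_t) = sigma exp(theta t) dB_t. Integrating from 0 to t gives X_t = x_0 * exp(-theta t) + sigma * int_0^t exp(-theta (t-s)) dB_s for any initial x_0. The Itô integral has variance (by the Itô isometry) sigma^2 * int_0^t exp(-2 theta (t - s)) ds = sigma^2 * (1 - exp(-2 theta t)) / (2 theta), independent of x_0.
With theta = 9/5, sigma = 8/5:
  Var(X_t) = (8/5)^2 * (1 - exp(-2*9/5 t)) / (2 * 9/5) = 32/45 - 32*exp(-18*t/5)/45.
As t -> infinity, exp(-2*9/5 t) -> 0, so the stationary variance is sigma^2 / (2 theta) = 32/45.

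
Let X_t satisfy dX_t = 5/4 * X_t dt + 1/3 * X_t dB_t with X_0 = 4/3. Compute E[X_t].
E[X_t] = 4*exp(5*t/4)/3

For GBM dX = mu X dt + sigma X dB with X_0 = x_0, apply Itô to Y = log X: dY = (mu - sigma^2/2) dt + sigma dB, so Y_t = log(x_0) + (mu - sigma^2/2) t + sigma B_t and hence X_t = x_0 * exp((mu - sigma^2/2) t + sigma B_t).
With mu = 5/4, sigma = 1/3, x_0 = 4/3, this gives:
  X_t = 4/3 * exp((43/36) * t + (1/3) * B_t).
Since sigma*B_t ~ Normal(0, sigma^2 t), E[exp(sigma*B_t)] = exp(sigma^2 t / 2); so E[X_t] = x_0 * exp((mu - sigma^2/2) t) * exp(sigma^2 t / 2) = x_0 * exp(mu t) = 4*exp(5*t/4)/3.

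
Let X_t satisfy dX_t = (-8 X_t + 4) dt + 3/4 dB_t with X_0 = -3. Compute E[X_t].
E[X_t] = 1/2 - 7*exp(-8*t)/2

Taking expectations and using E[dB_t] = 0, the mean m(t) = E[X_t] satisfies the ODE m'(t) = a m(t) + b with m(0) = x_0. With a = -8, b = 4, x_0 = -3, the solution is
  m(t) = x_0 * exp(a t) + (b/a) * (exp(a t) - 1)
       = (-3) * exp((-8) t) + (4/(-8)) * (exp((-8) t) - 1)
       = 1/2 - 7*exp(-8*t)/2.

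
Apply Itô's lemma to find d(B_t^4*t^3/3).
d(B_t^4*t^3/3) = (B_t^2*t^2*(B_t^2 + 2*t)) dt + (4*B_t^3*t^3/3) dB_t

Itô's formula for f(t, x): d f(t, B_t) = (f_t + (1/2) f_xx) dt + f_x dB_t. Compute partials of f(t, x) = t^3*x^4/3:
  f_t(t,x)  = t^2*x^4
  f_x(t,x)  = 4*t^3*x^3/3
  f_xx(t,x) = 4*t^3*x^2
Assemble drift = f_t + (1/2) f_xx = t^2*x^2*(2*t + x^2) and diffusion = f_x = 4*t^3*x^3/3. Substituting x = B_t:
  d(B_t^4*t^3/3) = (B_t^2*t^2*(B_t^2 + 2*t)) dt + (4*B_t^3*t^3/3) dB_t.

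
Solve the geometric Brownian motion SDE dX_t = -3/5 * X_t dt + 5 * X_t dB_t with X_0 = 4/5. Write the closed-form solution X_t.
X_t = 4/5 * exp((-131/10) * t + (5) * B_t)

For GBM dX = mu X dt + sigma X dB with X_0 = x_0, apply Itô to Y = log X: dY = (mu - sigma^2/2) dt + sigma dB, so Y_t = log(x_0) + (mu - sigma^2/2) t + sigma B_t and hence X_t = x_0 * exp((mu - sigma^2/2) t + sigma B_t).
With mu = -3/5, sigma = 5, x_0 = 4/5, this gives:
  X_t = 4/5 * exp((-131/10) * t + (5) * B_t).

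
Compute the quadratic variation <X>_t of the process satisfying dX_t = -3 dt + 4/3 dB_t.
<X>_t = 16*t/9

For an Itô process dX_t = a(t) dt + b(t) dB_t, the quadratic variation is <X>_t = int_0^t b(s)^2 ds (the drift term does not contribute). Here b(s) = 4/3, so
  b(s)^2 = 16/9.
Integrating from 0 to t:
  <X>_t = int_0^t (16/9) ds = 16*t/9.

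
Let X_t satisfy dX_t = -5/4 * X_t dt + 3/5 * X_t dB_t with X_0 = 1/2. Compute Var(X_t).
Var(X_t) = (exp(9*t/25) - 1)*exp(-5*t/2)/4

For GBM dX = mu X dt + sigma X dB with X_0 = x_0, apply Itô to Y = log X: dY = (mu - sigma^2/2) dt + sigma dB, so Y_t = log(x_0) + (mu - sigma^2/2) t + sigma B_t and hence X_t = x_0 * exp((mu - sigma^2/2) t + sigma B_t).
With mu = -5/4, sigma = 3/5, x_0 = 1/2, this gives:
  X_t = 1/2 * exp((-143/100) * t + (3/5) * B_t).
Since sigma*B_t ~ Normal(0, sigma^2 t), E[exp(sigma*B_t)] = exp(sigma^2 t / 2); so E[X_t] = x_0 * exp((mu - sigma^2/2) t) * exp(sigma^2 t / 2) = x_0 * exp(mu t) = exp(-5*t/4)/2.
Var(X_t) = E[X_t^2] - (E[X_t])^2 = x_0^2 * exp(2 mu t) * (exp(sigma^2 t) - 1) = (exp(9*t/25) - 1)*exp(-5*t/2)/4.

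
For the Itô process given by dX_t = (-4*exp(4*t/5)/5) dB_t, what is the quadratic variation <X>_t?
<X>_t = 2*exp(8*t/5)/5 - 2/5

For an Itô process dX_t = a(t) dt + b(t) dB_t, the quadratic variation is <X>_t = int_0^t b(s)^2 ds (the drift term does not contribute). Here b(s) = -4*exp(4*s/5)/5, so
  b(s)^2 = 16*exp(8*s/5)/25.
Integrating from 0 to t:
  <X>_t = int_0^t (16*exp(8*s/5)/25) ds = 2*exp(8*t/5)/5 - 2/5.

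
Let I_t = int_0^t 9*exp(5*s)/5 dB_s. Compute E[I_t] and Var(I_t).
E[I_t] = 0; Var(I_t) = 81*exp(10*t)/250 - 81/250

The Itô integral of a deterministic integrand f(s) has mean 0 because each increment f(s) * (B_{s+ds} - B_s) has mean 0. By the Itô isometry:
  Var( int_0^t f(s) dB_s ) = E[ (int_0^t f(s) dB_s)^2 ] = int_0^t f(s)^2 ds.
Here f(s) = 9*exp(5*s)/5, so f(s)^2 = 81*exp(10*s)/25. Integrate:
  int_0^t (81*exp(10*s)/25) ds = 81*exp(10*t)/250 - 81/250.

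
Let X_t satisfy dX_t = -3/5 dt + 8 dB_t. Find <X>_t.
<X>_t = 64*t

For an Itô process dX_t = a(t) dt + b(t) dB_t, the quadratic variation is <X>_t = int_0^t b(s)^2 ds (the drift term does not contribute). Here b(s) = 8, so
  b(s)^2 = 64.
Integrating from 0 to t:
  <X>_t = int_0^t (64) ds = 64*t.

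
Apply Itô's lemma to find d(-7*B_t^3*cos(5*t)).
d(-7*B_t^3*cos(5*t)) = (35*B_t^3*sin(5*t) - 21*B_t*cos(5*t)) dt + (-21*B_t^2*cos(5*t)) dB_t

Itô's formula for f(t, x): d f(t, B_t) = (f_t + (1/2) f_xx) dt + f_x dB_t. Compute partials of f(t, x) = -7*x^3*cos(5*t):
  f_t(t,x)  = 35*x^3*sin(5*t)
  f_x(t,x)  = -21*x^2*cos(5*t)
  f_xx(t,x) = -42*x*cos(5*t)
Assemble drift = f_t + (1/2) f_xx = 35*x^3*sin(5*t) - 21*x*cos(5*t) and diffusion = f_x = -21*x^2*cos(5*t). Substituting x = B_t:
  d(-7*B_t^3*cos(5*t)) = (35*B_t^3*sin(5*t) - 21*B_t*cos(5*t)) dt + (-21*B_t^2*cos(5*t)) dB_t.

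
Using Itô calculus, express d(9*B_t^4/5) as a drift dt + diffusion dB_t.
d(9*B_t^4/5) = (54*B_t^2/5) dt + (36*B_t^3/5) dB_t

Itô's formula for f(B_t) gives d f(B_t) = f'(B_t) dB_t + (1/2) f''(B_t) dt. Compute derivatives of f(x) = 9*x^4/5:
  f'(x)  = 36*x^3/5
  f''(x) = 108*x^2/5
Substitute x = B_t and multiply the f'' term by 1/2:
  drift     = (1/2) * (108*x^2/5) evaluated at B_t = 54*B_t^2/5
  diffusion = (36*x^3/5) evaluated at B_t = 36*B_t^3/5
Therefore d(9*B_t^4/5) = (54*B_t^2/5) dt + (36*B_t^3/5) dB_t.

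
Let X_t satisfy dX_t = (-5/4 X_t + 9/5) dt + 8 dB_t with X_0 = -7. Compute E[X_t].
E[X_t] = 36/25 - 211*exp(-5*t/4)/25

Taking expectations and using E[dB_t] = 0, the mean m(t) = E[X_t] satisfies the ODE m'(t) = a m(t) + b with m(0) = x_0. With a = -5/4, b = 9/5, x_0 = -7, the solution is
  m(t) = x_0 * exp(a t) + (b/a) * (exp(a t) - 1)
       = (-7) * exp((-5/4) t) + ((9/5)/(-5/4)) * (exp((-5/4) t) - 1)
       = 36/25 - 211*exp(-5*t/4)/25.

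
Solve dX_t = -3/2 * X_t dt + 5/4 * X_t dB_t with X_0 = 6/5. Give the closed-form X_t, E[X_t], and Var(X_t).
X_t = 6/5 * exp((-73/32) t + (5/4) B_t); E[X_t] = 6*exp(-3*t/2)/5; Var(X_t) = (36*exp(25*t/16) - 36)*exp(-3*t)/25

For GBM dX = mu X dt + sigma X dB with X_0 = x_0, apply Itô to Y = log X: dY = (mu - sigma^2/2) dt + sigma dB, so Y_t = log(x_0) + (mu - sigma^2/2) t + sigma B_t and hence X_t = x_0 * exp((mu - sigma^2/2) t + sigma B_t).
With mu = -3/2, sigma = 5/4, x_0 = 6/5, this gives:
  X_t = 6/5 * exp((-73/32) * t + (5/4) * B_t).
Since sigma*B_t ~ Normal(0, sigma^2 t), E[exp(sigma*B_t)] = exp(sigma^2 t / 2); so E[X_t] = x_0 * exp((mu - sigma^2/2) t) * exp(sigma^2 t / 2) = x_0 * exp(mu t) = 6*exp(-3*t/2)/5.
Var(X_t) = E[X_t^2] - (E[X_t])^2 = x_0^2 * exp(2 mu t) * (exp(sigma^2 t) - 1) = (36*exp(25*t/16) - 36)*exp(-3*t)/25.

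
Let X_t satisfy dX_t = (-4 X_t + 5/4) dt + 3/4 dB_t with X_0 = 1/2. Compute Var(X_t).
Var(X_t) = 9/128 - 9*exp(-8*t)/128

The variance V(t) = Var(X_t) satisfies V'(t) = 2 a V(t) + c^2 with V(0) = 0 (drift coefficient is linear in X, diffusion is constant). With a = -4, c = 3/4, the solution is
  V(t) = (c^2 / (2 a)) * (exp(2 a t) - 1)
       = ((3/4)^2 / (2*(-4))) * (exp((-8) t) - 1)
       = 9/128 - 9*exp(-8*t)/128.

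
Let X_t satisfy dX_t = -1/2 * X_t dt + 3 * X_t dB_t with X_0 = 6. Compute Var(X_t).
Var(X_t) = (36*exp(9*t) - 36)*exp(-t)

For GBM dX = mu X dt + sigma X dB with X_0 = x_0, apply Itô to Y = log X: dY = (mu - sigma^2/2) dt + sigma dB, so Y_t = log(x_0) + (mu - sigma^2/2) t + sigma B_t and hence X_t = x_0 * exp((mu - sigma^2/2) t + sigma B_t).
With mu = -1/2, sigma = 3, x_0 = 6, this gives:
  X_t = 6 * exp((-5) * t + (3) * B_t).
Since sigma*B_t ~ Normal(0, sigma^2 t), E[exp(sigma*B_t)] = exp(sigma^2 t / 2); so E[X_t] = x_0 * exp((mu - sigma^2/2) t) * exp(sigma^2 t / 2) = x_0 * exp(mu t) = 6*exp(-t/2).
Var(X_t) = E[X_t^2] - (E[X_t])^2 = x_0^2 * exp(2 mu t) * (exp(sigma^2 t) - 1) = (36*exp(9*t) - 36)*exp(-t).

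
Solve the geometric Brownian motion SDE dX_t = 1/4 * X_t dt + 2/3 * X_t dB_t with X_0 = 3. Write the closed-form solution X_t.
X_t = 3 * exp((1/36) * t + (2/3) * B_t)

For GBM dX = mu X dt + sigma X dB with X_0 = x_0, apply Itô to Y = log X: dY = (mu - sigma^2/2) dt + sigma dB, so Y_t = log(x_0) + (mu - sigma^2/2) t + sigma B_t and hence X_t = x_0 * exp((mu - sigma^2/2) t + sigma B_t).
With mu = 1/4, sigma = 2/3, x_0 = 3, this gives:
  X_t = 3 * exp((1/36) * t + (2/3) * B_t).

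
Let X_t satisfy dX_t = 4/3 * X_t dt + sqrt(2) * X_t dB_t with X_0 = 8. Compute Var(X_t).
Var(X_t) = 64*(exp(2*t) - 1)*exp(8*t/3)

For GBM dX = mu X dt + sigma X dB with X_0 = x_0, apply Itô to Y = log X: dY = (mu - sigma^2/2) dt + sigma dB, so Y_t = log(x_0) + (mu - sigma^2/2) t + sigma B_t and hence X_t = x_0 * exp((mu - sigma^2/2) t + sigma B_t).
With mu = 4/3, sigma = sqrt(2), x_0 = 8, this gives:
  X_t = 8 * exp((1/3) * t + (sqrt(2)) * B_t).
Since sigma*B_t ~ Normal(0, sigma^2 t), E[exp(sigma*B_t)] = exp(sigma^2 t / 2); so E[X_t] = x_0 * exp((mu - sigma^2/2) t) * exp(sigma^2 t / 2) = x_0 * exp(mu t) = 8*exp(4*t/3).
Var(X_t) = E[X_t^2] - (E[X_t])^2 = x_0^2 * exp(2 mu t) * (exp(sigma^2 t) - 1) = 64*(exp(2*t) - 1)*exp(8*t/3).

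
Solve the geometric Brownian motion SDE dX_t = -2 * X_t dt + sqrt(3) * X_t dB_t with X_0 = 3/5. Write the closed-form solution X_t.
X_t = 3/5 * exp((-7/2) * t + (sqrt(3)) * B_t)

For GBM dX = mu X dt + sigma X dB with X_0 = x_0, apply Itô to Y = log X: dY = (mu - sigma^2/2) dt + sigma dB, so Y_t = log(x_0) + (mu - sigma^2/2) t + sigma B_t and hence X_t = x_0 * exp((mu - sigma^2/2) t + sigma B_t).
With mu = -2, sigma = sqrt(3), x_0 = 3/5, this gives:
  X_t = 3/5 * exp((-7/2) * t + (sqrt(3)) * B_t).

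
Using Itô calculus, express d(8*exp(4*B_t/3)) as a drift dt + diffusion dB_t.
d(8*exp(4*B_t/3)) = (64*exp(4*B_t/3)/9) dt + (32*exp(4*B_t/3)/3) dB_t

Itô's formula for f(B_t) gives d f(B_t) = f'(B_t) dB_t + (1/2) f''(B_t) dt. Compute derivatives of f(x) = 8*exp(4*x/3):
  f'(x)  = 32*exp(4*x/3)/3
  f''(x) = 128*exp(4*x/3)/9
Substitute x = B_t and multiply the f'' term by 1/2:
  drift     = (1/2) * (128*exp(4*x/3)/9) evaluated at B_t = 64*exp(4*B_t/3)/9
  diffusion = (32*exp(4*x/3)/3) evaluated at B_t = 32*exp(4*B_t/3)/3
Therefore d(8*exp(4*B_t/3)) = (64*exp(4*B_t/3)/9) dt + (32*exp(4*B_t/3)/3) dB_t.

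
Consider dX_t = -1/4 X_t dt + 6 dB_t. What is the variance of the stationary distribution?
lim Var(X_t) = 72

The OU SDE dX = -theta X dt + sigma dB admits the integrating factor exp(theta t): d(exp(theta t) X_t) = sigma exp(theta t) dB_t. Integrating from 0 to t gives X_t = x_0 * exp(-theta t) + sigma * int_0^t exp(-theta (t-s)) dB_s for any initial x_0. The Itô integral has variance (by the Itô isometry) sigma^2 * int_0^t exp(-2 theta (t - s)) ds = sigma^2 * (1 - exp(-2 theta t)) / (2 theta), independent of x_0.
With theta = 1/4, sigma = 6:
  Var(X_t) = (6)^2 * (1 - exp(-2*1/4 t)) / (2 * 1/4) = 72 - 72*exp(-t/2).
As t -> infinity, exp(-2*1/4 t) -> 0, so the stationary variance is sigma^2 / (2 theta) = 72.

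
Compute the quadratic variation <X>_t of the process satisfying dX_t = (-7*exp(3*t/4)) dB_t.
<X>_t = 98*exp(3*t/2)/3 - 98/3

For an Itô process dX_t = a(t) dt + b(t) dB_t, the quadratic variation is <X>_t = int_0^t b(s)^2 ds (the drift term does not contribute). Here b(s) = -7*exp(3*s/4), so
  b(s)^2 = 49*exp(3*s/2).
Integrating from 0 to t:
  <X>_t = int_0^t (49*exp(3*s/2)) ds = 98*exp(3*t/2)/3 - 98/3.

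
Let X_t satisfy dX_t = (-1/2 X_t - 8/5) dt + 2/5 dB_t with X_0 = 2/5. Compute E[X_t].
E[X_t] = -16/5 + 18*exp(-t/2)/5

Taking expectations and using E[dB_t] = 0, the mean m(t) = E[X_t] satisfies the ODE m'(t) = a m(t) + b with m(0) = x_0. With a = -1/2, b = -8/5, x_0 = 2/5, the solution is
  m(t) = x_0 * exp(a t) + (b/a) * (exp(a t) - 1)
       = (2/5) * exp((-1/2) t) + ((-8/5)/(-1/2)) * (exp((-1/2) t) - 1)
       = -16/5 + 18*exp(-t/2)/5.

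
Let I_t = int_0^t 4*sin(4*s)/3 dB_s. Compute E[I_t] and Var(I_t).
E[I_t] = 0; Var(I_t) = 8*t/9 - 2*sin(4*t)*cos(4*t)/9

The Itô integral of a deterministic integrand f(s) has mean 0 because each increment f(s) * (B_{s+ds} - B_s) has mean 0. By the Itô isometry:
  Var( int_0^t f(s) dB_s ) = E[ (int_0^t f(s) dB_s)^2 ] = int_0^t f(s)^2 ds.
Here f(s) = 4*sin(4*s)/3, so f(s)^2 = 16*sin(4*s)^2/9. Integrate:
  int_0^t (16*sin(4*s)^2/9) ds = 8*t/9 - 2*sin(4*t)*cos(4*t)/9.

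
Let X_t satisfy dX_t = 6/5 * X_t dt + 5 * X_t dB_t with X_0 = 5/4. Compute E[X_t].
E[X_t] = 5*exp(6*t/5)/4

For GBM dX = mu X dt + sigma X dB with X_0 = x_0, apply Itô to Y = log X: dY = (mu - sigma^2/2) dt + sigma dB, so Y_t = log(x_0) + (mu - sigma^2/2) t + sigma B_t and hence X_t = x_0 * exp((mu - sigma^2/2) t + sigma B_t).
With mu = 6/5, sigma = 5, x_0 = 5/4, this gives:
  X_t = 5/4 * exp((-113/10) * t + (5) * B_t).
Since sigma*B_t ~ Normal(0, sigma^2 t), E[exp(sigma*B_t)] = exp(sigma^2 t / 2); so E[X_t] = x_0 * exp((mu - sigma^2/2) t) * exp(sigma^2 t / 2) = x_0 * exp(mu t) = 5*exp(6*t/5)/4.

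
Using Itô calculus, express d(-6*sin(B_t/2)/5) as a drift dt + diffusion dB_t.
d(-6*sin(B_t/2)/5) = (3*sin(B_t/2)/20) dt + (-3*cos(B_t/2)/5) dB_t

Itô's formula for f(B_t) gives d f(B_t) = f'(B_t) dB_t + (1/2) f''(B_t) dt. Compute derivatives of f(x) = -6*sin(x/2)/5:
  f'(x)  = -3*cos(x/2)/5
  f''(x) = 3*sin(x/2)/10
Substitute x = B_t and multiply the f'' term by 1/2:
  drift     = (1/2) * (3*sin(x/2)/10) evaluated at B_t = 3*sin(B_t/2)/20
  diffusion = (-3*cos(x/2)/5) evaluated at B_t = -3*cos(B_t/2)/5
Therefore d(-6*sin(B_t/2)/5) = (3*sin(B_t/2)/20) dt + (-3*cos(B_t/2)/5) dB_t.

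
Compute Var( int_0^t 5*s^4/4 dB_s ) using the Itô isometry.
Var = 25*t^9/144

The Itô integral of a deterministic integrand f(s) has mean 0 because each increment f(s) * (B_{s+ds} - B_s) has mean 0. By the Itô isometry:
  Var( int_0^t f(s) dB_s ) = E[ (int_0^t f(s) dB_s)^2 ] = int_0^t f(s)^2 ds.
Here f(s) = 5*s^4/4, so f(s)^2 = 25*s^8/16. Integrate:
  int_0^t (25*s^8/16) ds = 25*t^9/144.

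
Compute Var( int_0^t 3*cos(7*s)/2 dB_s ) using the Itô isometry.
Var = 9*t/8 + 9*sin(14*t)/112

The Itô integral of a deterministic integrand f(s) has mean 0 because each increment f(s) * (B_{s+ds} - B_s) has mean 0. By the Itô isometry:
  Var( int_0^t f(s) dB_s ) = E[ (int_0^t f(s) dB_s)^2 ] = int_0^t f(s)^2 ds.
Here f(s) = 3*cos(7*s)/2, so f(s)^2 = 9*cos(7*s)^2/4. Integrate:
  int_0^t (9*cos(7*s)^2/4) ds = 9*t/8 + 9*sin(14*t)/112.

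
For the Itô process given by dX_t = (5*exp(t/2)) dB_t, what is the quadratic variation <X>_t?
<X>_t = 25*exp(t) - 25

For an Itô process dX_t = a(t) dt + b(t) dB_t, the quadratic variation is <X>_t = int_0^t b(s)^2 ds (the drift term does not contribute). Here b(s) = 5*exp(s/2), so
  b(s)^2 = 25*exp(s).
Integrating from 0 to t:
  <X>_t = int_0^t (25*exp(s)) ds = 25*exp(t) - 25.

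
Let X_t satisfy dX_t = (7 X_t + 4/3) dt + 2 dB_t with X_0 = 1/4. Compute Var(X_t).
Var(X_t) = 2*exp(14*t)/7 - 2/7

The variance V(t) = Var(X_t) satisfies V'(t) = 2 a V(t) + c^2 with V(0) = 0 (drift coefficient is linear in X, diffusion is constant). With a = 7, c = 2, the solution is
  V(t) = (c^2 / (2 a)) * (exp(2 a t) - 1)
       = (2^2 / (2*7)) * (exp(14 t) - 1)
       = 2*exp(14*t)/7 - 2/7.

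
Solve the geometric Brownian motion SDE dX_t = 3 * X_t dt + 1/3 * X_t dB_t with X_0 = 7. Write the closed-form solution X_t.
X_t = 7 * exp((53/18) * t + (1/3) * B_t)

For GBM dX = mu X dt + sigma X dB with X_0 = x_0, apply Itô to Y = log X: dY = (mu - sigma^2/2) dt + sigma dB, so Y_t = log(x_0) + (mu - sigma^2/2) t + sigma B_t and hence X_t = x_0 * exp((mu - sigma^2/2) t + sigma B_t).
With mu = 3, sigma = 1/3, x_0 = 7, this gives:
  X_t = 7 * exp((53/18) * t + (1/3) * B_t).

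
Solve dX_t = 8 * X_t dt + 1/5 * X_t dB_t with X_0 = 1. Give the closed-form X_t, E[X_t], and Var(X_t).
X_t = 1 * exp((399/50) t + (1/5) B_t); E[X_t] = exp(8*t); Var(X_t) = (exp(t/25) - 1)*exp(16*t)

For GBM dX = mu X dt + sigma X dB with X_0 = x_0, apply Itô to Y = log X: dY = (mu - sigma^2/2) dt + sigma dB, so Y_t = log(x_0) + (mu - sigma^2/2) t + sigma B_t and hence X_t = x_0 * exp((mu - sigma^2/2) t + sigma B_t).
With mu = 8, sigma = 1/5, x_0 = 1, this gives:
  X_t = 1 * exp((399/50) * t + (1/5) * B_t).
Since sigma*B_t ~ Normal(0, sigma^2 t), E[exp(sigma*B_t)] = exp(sigma^2 t / 2); so E[X_t] = x_0 * exp((mu - sigma^2/2) t) * exp(sigma^2 t / 2) = x_0 * exp(mu t) = exp(8*t).
Var(X_t) = E[X_t^2] - (E[X_t])^2 = x_0^2 * exp(2 mu t) * (exp(sigma^2 t) - 1) = (exp(t/25) - 1)*exp(16*t).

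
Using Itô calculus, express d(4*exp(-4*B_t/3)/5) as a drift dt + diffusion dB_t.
d(4*exp(-4*B_t/3)/5) = (32*exp(-4*B_t/3)/45) dt + (-16*exp(-4*B_t/3)/15) dB_t

Itô's formula for f(B_t) gives d f(B_t) = f'(B_t) dB_t + (1/2) f''(B_t) dt. Compute derivatives of f(x) = 4*exp(-4*x/3)/5:
  f'(x)  = -16*exp(-4*x/3)/15
  f''(x) = 64*exp(-4*x/3)/45
Substitute x = B_t and multiply the f'' term by 1/2:
  drift     = (1/2) * (64*exp(-4*x/3)/45) evaluated at B_t = 32*exp(-4*B_t/3)/45
  diffusion = (-16*exp(-4*x/3)/15) evaluated at B_t = -16*exp(-4*B_t/3)/15
Therefore d(4*exp(-4*B_t/3)/5) = (32*exp(-4*B_t/3)/45) dt + (-16*exp(-4*B_t/3)/15) dB_t.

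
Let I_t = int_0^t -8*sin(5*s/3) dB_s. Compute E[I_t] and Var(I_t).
E[I_t] = 0; Var(I_t) = 32*t - 48*sin(10*t/3)/5

The Itô integral of a deterministic integrand f(s) has mean 0 because each increment f(s) * (B_{s+ds} - B_s) has mean 0. By the Itô isometry:
  Var( int_0^t f(s) dB_s ) = E[ (int_0^t f(s) dB_s)^2 ] = int_0^t f(s)^2 ds.
Here f(s) = -8*sin(5*s/3), so f(s)^2 = 64*sin(5*s/3)^2. Integrate:
  int_0^t (64*sin(5*s/3)^2) ds = 32*t - 48*sin(10*t/3)/5.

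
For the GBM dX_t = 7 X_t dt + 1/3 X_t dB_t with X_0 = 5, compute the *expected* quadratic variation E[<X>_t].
E[<X>_t] = 25*exp(127*t/9)/127 - 25/127

<X>_t = int_0^t ((1/3) * X_s)^2 ds. Taking expectation inside the integral: E[<X>_t] = (1/3)^2 * int_0^t E[X_s^2] ds. For GBM, E[X_s^2] = x_0^2 * exp((2 mu + sigma^2) s). Integrating:
  E[<X>_t] = (1/3)^2 * 5^2 * (exp((2*7 + (1/3)^2) t) - 1) / (2*7 + (1/3)^2)
           = (1/3)^2 * 5^2 * (exp((127/9) t) - 1) / (127/9) = 25*exp(127*t/9)/127 - 25/127.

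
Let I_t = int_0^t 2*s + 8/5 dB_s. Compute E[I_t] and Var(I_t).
E[I_t] = 0; Var(I_t) = 4*t*(25*t^2 + 60*t + 48)/75

The Itô integral of a deterministic integrand f(s) has mean 0 because each increment f(s) * (B_{s+ds} - B_s) has mean 0. By the Itô isometry:
  Var( int_0^t f(s) dB_s ) = E[ (int_0^t f(s) dB_s)^2 ] = int_0^t f(s)^2 ds.
Here f(s) = 2*s + 8/5, so f(s)^2 = 4*(5*s + 4)^2/25. Integrate:
  int_0^t (4*(5*s + 4)^2/25) ds = 4*t*(25*t^2 + 60*t + 48)/75.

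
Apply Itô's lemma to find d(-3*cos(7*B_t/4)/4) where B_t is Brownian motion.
d(-3*cos(7*B_t/4)/4) = (147*cos(7*B_t/4)/128) dt + (21*sin(7*B_t/4)/16) dB_t

Itô's formula for f(B_t) gives d f(B_t) = f'(B_t) dB_t + (1/2) f''(B_t) dt. Compute derivatives of f(x) = -3*cos(7*x/4)/4:
  f'(x)  = 21*sin(7*x/4)/16
  f''(x) = 147*cos(7*x/4)/64
Substitute x = B_t and multiply the f'' term by 1/2:
  drift     = (1/2) * (147*cos(7*x/4)/64) evaluated at B_t = 147*cos(7*B_t/4)/128
  diffusion = (21*sin(7*x/4)/16) evaluated at B_t = 21*sin(7*B_t/4)/16
Therefore d(-3*cos(7*B_t/4)/4) = (147*cos(7*B_t/4)/128) dt + (21*sin(7*B_t/4)/16) dB_t.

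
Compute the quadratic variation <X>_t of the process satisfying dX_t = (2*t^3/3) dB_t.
<X>_t = 4*t^7/63

For an Itô process dX_t = a(t) dt + b(t) dB_t, the quadratic variation is <X>_t = int_0^t b(s)^2 ds (the drift term does not contribute). Here b(s) = 2*s^3/3, so
  b(s)^2 = 4*s^6/9.
Integrating from 0 to t:
  <X>_t = int_0^t (4*s^6/9) ds = 4*t^7/63.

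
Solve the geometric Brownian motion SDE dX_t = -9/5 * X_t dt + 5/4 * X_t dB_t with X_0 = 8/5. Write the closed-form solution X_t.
X_t = 8/5 * exp((-413/160) * t + (5/4) * B_t)

For GBM dX = mu X dt + sigma X dB with X_0 = x_0, apply Itô to Y = log X: dY = (mu - sigma^2/2) dt + sigma dB, so Y_t = log(x_0) + (mu - sigma^2/2) t + sigma B_t and hence X_t = x_0 * exp((mu - sigma^2/2) t + sigma B_t).
With mu = -9/5, sigma = 5/4, x_0 = 8/5, this gives:
  X_t = 8/5 * exp((-413/160) * t + (5/4) * B_t).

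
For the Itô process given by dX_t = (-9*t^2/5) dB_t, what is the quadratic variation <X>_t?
<X>_t = 81*t^5/125

For an Itô process dX_t = a(t) dt + b(t) dB_t, the quadratic variation is <X>_t = int_0^t b(s)^2 ds (the drift term does not contribute). Here b(s) = -9*s^2/5, so
  b(s)^2 = 81*s^4/25.
Integrating from 0 to t:
  <X>_t = int_0^t (81*s^4/25) ds = 81*t^5/125.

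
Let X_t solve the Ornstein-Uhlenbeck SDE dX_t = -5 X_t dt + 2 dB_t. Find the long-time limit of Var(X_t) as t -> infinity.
lim Var(X_t) = 2/5

The OU SDE dX = -theta X dt + sigma dB admits the integrating factor exp(theta t): d(exp(theta t) X_t) = sigma exp(theta t) dB_t. Integrating from 0 to t gives X_t = x_0 * exp(-theta t) + sigma * int_0^t exp(-theta (t-s)) dB_s for any initial x_0. The Itô integral has variance (by the Itô isometry) sigma^2 * int_0^t exp(-2 theta (t - s)) ds = sigma^2 * (1 - exp(-2 theta t)) / (2 theta), independent of x_0.
With theta = 5, sigma = 2:
  Var(X_t) = (2)^2 * (1 - exp(-2*5 t)) / (2 * 5) = 2/5 - 2*exp(-10*t)/5.
As t -> infinity, exp(-2*5 t) -> 0, so the stationary variance is sigma^2 / (2 theta) = 2/5.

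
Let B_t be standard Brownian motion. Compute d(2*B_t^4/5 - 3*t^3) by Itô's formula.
d(2*B_t^4/5 - 3*t^3) = (12*B_t^2/5 - 9*t^2) dt + (8*B_t^3/5) dB_t

Itô's formula for f(t, x): d f(t, B_t) = (f_t + (1/2) f_xx) dt + f_x dB_t. Compute partials of f(t, x) = -3*t^3 + 2*x^4/5:
  f_t(t,x)  = -9*t^2
  f_x(t,x)  = 8*x^3/5
  f_xx(t,x) = 24*x^2/5
Assemble drift = f_t + (1/2) f_xx = -9*t^2 + 12*x^2/5 and diffusion = f_x = 8*x^3/5. Substituting x = B_t:
  d(2*B_t^4/5 - 3*t^3) = (12*B_t^2/5 - 9*t^2) dt + (8*B_t^3/5) dB_t.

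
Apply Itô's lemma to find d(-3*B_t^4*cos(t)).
d(-3*B_t^4*cos(t)) = (3*B_t^2*(B_t^2*sin(t) - 6*cos(t))) dt + (-12*B_t^3*cos(t)) dB_t

Itô's formula for f(t, x): d f(t, B_t) = (f_t + (1/2) f_xx) dt + f_x dB_t. Compute partials of f(t, x) = -3*x^4*cos(t):
  f_t(t,x)  = 3*x^4*sin(t)
  f_x(t,x)  = -12*x^3*cos(t)
  f_xx(t,x) = -36*x^2*cos(t)
Assemble drift = f_t + (1/2) f_xx = 3*x^2*(x^2*sin(t) - 6*cos(t)) and diffusion = f_x = -12*x^3*cos(t). Substituting x = B_t:
  d(-3*B_t^4*cos(t)) = (3*B_t^2*(B_t^2*sin(t) - 6*cos(t))) dt + (-12*B_t^3*cos(t)) dB_t.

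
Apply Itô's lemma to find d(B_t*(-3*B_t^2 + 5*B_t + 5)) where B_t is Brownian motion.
d(B_t*(-3*B_t^2 + 5*B_t + 5)) = (5 - 9*B_t) dt + (-9*B_t^2 + 10*B_t + 5) dB_t

Itô's formula for f(B_t) gives d f(B_t) = f'(B_t) dB_t + (1/2) f''(B_t) dt. Compute derivatives of f(x) = x*(-3*x^2 + 5*x + 5):
  f'(x)  = -9*x^2 + 10*x + 5
  f''(x) = 10 - 18*x
Substitute x = B_t and multiply the f'' term by 1/2:
  drift     = (1/2) * (10 - 18*x) evaluated at B_t = 5 - 9*B_t
  diffusion = (-9*x^2 + 10*x + 5) evaluated at B_t = -9*B_t^2 + 10*B_t + 5
Therefore d(B_t*(-3*B_t^2 + 5*B_t + 5)) = (5 - 9*B_t) dt + (-9*B_t^2 + 10*B_t + 5) dB_t.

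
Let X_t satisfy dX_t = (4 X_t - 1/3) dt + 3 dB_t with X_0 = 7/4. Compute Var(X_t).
Var(X_t) = 9*exp(8*t)/8 - 9/8

The variance V(t) = Var(X_t) satisfies V'(t) = 2 a V(t) + c^2 with V(0) = 0 (drift coefficient is linear in X, diffusion is constant). With a = 4, c = 3, the solution is
  V(t) = (c^2 / (2 a)) * (exp(2 a t) - 1)
       = (3^2 / (2*4)) * (exp(8 t) - 1)
       = 9*exp(8*t)/8 - 9/8.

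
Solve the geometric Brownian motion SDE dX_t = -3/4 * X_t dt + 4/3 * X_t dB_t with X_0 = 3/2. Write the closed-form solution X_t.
X_t = 3/2 * exp((-59/36) * t + (4/3) * B_t)

For GBM dX = mu X dt + sigma X dB with X_0 = x_0, apply Itô to Y = log X: dY = (mu - sigma^2/2) dt + sigma dB, so Y_t = log(x_0) + (mu - sigma^2/2) t + sigma B_t and hence X_t = x_0 * exp((mu - sigma^2/2) t + sigma B_t).
With mu = -3/4, sigma = 4/3, x_0 = 3/2, this gives:
  X_t = 3/2 * exp((-59/36) * t + (4/3) * B_t).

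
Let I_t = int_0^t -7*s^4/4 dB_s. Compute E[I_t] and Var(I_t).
E[I_t] = 0; Var(I_t) = 49*t^9/144

The Itô integral of a deterministic integrand f(s) has mean 0 because each increment f(s) * (B_{s+ds} - B_s) has mean 0. By the Itô isometry:
  Var( int_0^t f(s) dB_s ) = E[ (int_0^t f(s) dB_s)^2 ] = int_0^t f(s)^2 ds.
Here f(s) = -7*s^4/4, so f(s)^2 = 49*s^8/16. Integrate:
  int_0^t (49*s^8/16) ds = 49*t^9/144.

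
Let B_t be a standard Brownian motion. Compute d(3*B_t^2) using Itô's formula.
d(3*B_t^2) = (3) dt + (6*B_t) dB_t

Itô's formula for f(B_t) gives d f(B_t) = f'(B_t) dB_t + (1/2) f''(B_t) dt. Compute derivatives of f(x) = 3*x^2:
  f'(x)  = 6*x
  f''(x) = 6
Substitute x = B_t and multiply the f'' term by 1/2:
  drift     = (1/2) * (6) evaluated at B_t = 3
  diffusion = (6*x) evaluated at B_t = 6*B_t
Therefore d(3*B_t^2) = (3) dt + (6*B_t) dB_t.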